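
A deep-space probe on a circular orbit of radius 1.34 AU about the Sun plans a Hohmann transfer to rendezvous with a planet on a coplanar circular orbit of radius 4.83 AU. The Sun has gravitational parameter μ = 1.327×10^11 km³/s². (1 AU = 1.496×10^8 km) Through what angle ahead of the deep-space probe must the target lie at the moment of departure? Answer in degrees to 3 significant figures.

φ = 88.1°

In km: r₁ = 1.34 × 1.496×10^8 = 2.00464×10^8 km; r₂ = 4.83 × 1.496×10^8 = 7.22568×10^8 km.
The Hohmann ellipse has a_t = (r₁ + r₂)/2 = 4.61516×10^8 km.
Transfer time t = π√(a_t³/μ) = 8.55056×10^7 s.
Target angular speed ω₂ = √(μ/r₂³) = 1.87550×10^-8 rad/s.
Angle swept by the target during transfer: ω₂·t = 1.60366 rad = 91.88°.
Arrival is 180° from departure on the ellipse, so φ = 180° − 91.88° = 88.1°.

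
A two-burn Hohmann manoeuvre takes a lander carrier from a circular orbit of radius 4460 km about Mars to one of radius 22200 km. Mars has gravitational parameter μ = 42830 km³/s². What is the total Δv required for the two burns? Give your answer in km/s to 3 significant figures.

Δv = 1.49 km/s

Transfer-ellipse semi-major axis a_t = (r₁ + r₂)/2 = (4460 + 22200)/2 = 13330 km.
Circular speed at r₁: v₁ = √(μ/r₁) = √(42830/4460) = 3.0989 km/s.
Transfer-orbit speed at r₁ (vis-viva): v_p = √[μ(2/r₁ − 1/a_t)] = 3.9992 km/s.
First burn Δv₁ = |v_p − v₁| = 0.9003 km/s.
Circular speed at r₂: v₂ = √(μ/r₂) = 1.389 km/s.
Transfer-orbit speed at r₂: v_a = √[μ(2/r₂ − 1/a_t)] = 0.8034 km/s.
Second burn Δv₂ = |v₂ − v_a| = 0.5856 km/s.
Total Δv = Δv₁ + Δv₂ = 1.486 km/s.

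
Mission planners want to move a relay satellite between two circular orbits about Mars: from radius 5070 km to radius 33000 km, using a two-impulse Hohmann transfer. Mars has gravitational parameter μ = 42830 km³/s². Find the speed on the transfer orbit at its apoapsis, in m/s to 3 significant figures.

The Hohmann ellipse has a_t = (r₁ + r₂)/2 = 19035 km.
The apoapsis of the transfer ellipse is at r = 33000 km.
Vis-viva: v = √[μ(2/r − 1/a_t)] = √[42830 × (2/33000 − 1/19035)] = 0.5880 km/s.

v = 588 m/s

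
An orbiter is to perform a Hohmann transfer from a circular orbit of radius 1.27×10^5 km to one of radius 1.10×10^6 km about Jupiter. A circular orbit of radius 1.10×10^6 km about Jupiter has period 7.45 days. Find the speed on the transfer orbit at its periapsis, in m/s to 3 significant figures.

v = 42300 m/s

From Kepler's third law T² = 4π²r³/μ at r = 1.10×10^6 km, T = 7.45 days = 7.45 × 86400 s = 6.4368×10^5 s: μ = 4π²r³/T² = 1.26823×10^8 km³/s².
Transfer-ellipse semi-major axis a_t = (r₁ + r₂)/2 = (1.270×10^5 + 1.100×10^6)/2 = 6.135×10^5 km.
The periapsis of the transfer ellipse is at r = 1.270×10^5 km.
From the vis-viva equation, v = √[μ(2/r − 1/a_t)] = 42.31 km/s.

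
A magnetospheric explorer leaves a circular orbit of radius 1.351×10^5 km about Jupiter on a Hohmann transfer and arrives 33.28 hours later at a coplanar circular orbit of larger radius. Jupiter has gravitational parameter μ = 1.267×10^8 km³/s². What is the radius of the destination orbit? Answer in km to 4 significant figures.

Transfer time t = 33.28 hours = 1.19808×10^5 s, and t = π√(a_t³/μ).
So a_t = (μ t²/π²)^(1/3) = (1.267×10^8 × (1.19808×10^5)² / π²)^(1/3) = 5.6905×10^5 km.
Since a_t = (r₁ + r₂)/2, r₂ = 2a_t − r₁ = 2×5.6905×10^5 − 1.351×10^5 = 1.003×10^6 km.

r₂ = 1.003×10^6 km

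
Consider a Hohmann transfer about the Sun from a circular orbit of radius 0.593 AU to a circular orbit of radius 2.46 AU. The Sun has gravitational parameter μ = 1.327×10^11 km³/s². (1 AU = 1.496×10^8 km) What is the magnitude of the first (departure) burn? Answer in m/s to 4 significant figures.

In km: r₁ = 0.593 × 1.496×10^8 = 8.87128×10^7 km; r₂ = 2.46 × 1.496×10^8 = 3.68016×10^8 km.
Transfer-ellipse semi-major axis a_t = (r₁ + r₂)/2 = (8.87128×10^7 + 3.68016×10^8)/2 = 2.283644×10^8 km.
On the circular orbit at r = 8.87128×10^7 km, v_c = √(μ/r) = 38.68 km/s.
Vis-viva on the transfer ellipse at r = 8.87128×10^7 km gives v_t = √[μ(2/r − 1/a_t)] = 49.10 km/s.
Δv₁ = |v_t − v_c| = |49.10 − 38.68| = 10.42 km/s.

Δv₁ = 10420 m/s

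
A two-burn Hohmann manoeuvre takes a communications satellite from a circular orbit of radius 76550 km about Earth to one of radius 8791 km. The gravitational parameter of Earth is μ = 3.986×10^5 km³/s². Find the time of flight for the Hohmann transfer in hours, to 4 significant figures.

t = 12.18 hours

Transfer-ellipse semi-major axis a_t = (r₁ + r₂)/2 = (76550 + 8791)/2 = 42670.5 km.
By Kepler's third law the transfer-orbit period is T = 2π√(a_t³/μ), so t = T/2 = 43860 s.
Converting: 43860 s ÷ 3600 s/hour = 12.18 hours.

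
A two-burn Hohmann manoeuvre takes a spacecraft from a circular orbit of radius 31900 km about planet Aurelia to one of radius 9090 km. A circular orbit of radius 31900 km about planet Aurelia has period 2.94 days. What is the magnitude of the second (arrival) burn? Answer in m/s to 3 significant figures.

From Kepler's third law T² = 4π²r³/μ at r = 31900 km, T = 2.94 days = 2.94 × 86400 s = 2.54016×10^5 s: μ = 4π²r³/T² = 19861.4 km³/s².
Transfer-ellipse semi-major axis a_t = (r₁ + r₂)/2 = (31900 + 9090)/2 = 20495 km.
On the circular orbit at r = 9090 km, v_c = √(μ/r) = 1.478 km/s.
Vis-viva on the transfer ellipse at r = 9090 km gives v_t = √[μ(2/r − 1/a_t)] = 1.844 km/s.
Δv₂ = |v_t − v_c| = |1.844 − 1.478| = 0.3660 km/s.

Δv₂ = 366 m/s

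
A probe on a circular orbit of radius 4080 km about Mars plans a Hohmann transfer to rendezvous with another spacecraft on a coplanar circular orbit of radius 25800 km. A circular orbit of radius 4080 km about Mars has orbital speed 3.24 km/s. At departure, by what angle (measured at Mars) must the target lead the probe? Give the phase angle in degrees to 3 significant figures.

φ = 101°

From the circular-orbit relation v² = μ/r at r = 4080 km: μ = v²r = (3.24)² × 4080 = 42830.2 km³/s².
Transfer-ellipse semi-major axis a_t = (r₁ + r₂)/2 = (4080 + 25800)/2 = 14940 km.
The half-period of the transfer ellipse is t = π√(a_t³/μ) = 27720.5 s.
The target's mean motion on its circular orbit is ω₂ = √(μ/r₂³) = 4.99397×10^-5 rad/s.
Angle swept by the target during transfer: ω₂·t = 1.3844 rad = 79.32°.
Arrival is 180° from departure on the ellipse, so φ = 180° − 79.32° = 101°.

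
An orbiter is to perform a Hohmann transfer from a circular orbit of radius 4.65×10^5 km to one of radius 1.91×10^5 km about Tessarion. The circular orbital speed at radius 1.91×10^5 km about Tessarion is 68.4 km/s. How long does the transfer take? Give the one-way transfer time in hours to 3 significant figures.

From the circular-orbit relation v² = μ/r at r = 1.91×10^5 km: μ = v²r = (68.4)² × 1.91×10^5 = 8.93605×10^8 km³/s².
Transfer-ellipse semi-major axis a_t = (r₁ + r₂)/2 = (4.650×10^5 + 1.910×10^5)/2 = 3.280×10^5 km.
Half the transfer-orbit period gives t = π√(a_t³/μ) = 19740 s.
Converting: 19740 s ÷ 3600 s/hour = 5.48 hours.

t = 5.48 hours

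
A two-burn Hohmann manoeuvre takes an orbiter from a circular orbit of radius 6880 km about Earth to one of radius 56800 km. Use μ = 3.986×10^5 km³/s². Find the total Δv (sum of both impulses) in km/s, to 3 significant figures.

Transfer-ellipse semi-major axis a_t = (r₁ + r₂)/2 = (6880 + 56800)/2 = 31840 km.
Circular speed at r₁: v₁ = √(μ/r₁) = √(3.986×10^5/6880) = 7.61157 km/s.
Transfer-orbit speed at r₁ (vis-viva equation): v_p = √[μ(2/r₁ − 1/a_t)] = 10.1663 km/s.
First burn Δv₁ = |v_p − v₁| = 2.5547 km/s.
At r₂, v₂ = √(μ/r₂) = 2.6491 km/s.
Transfer-orbit speed at r₂: v_a = √[μ(2/r₂ − 1/a_t)] = 1.2314 km/s.
Second burn Δv₂ = |v₂ − v_a| = 1.4177 km/s.
Total Δv = Δv₁ + Δv₂ = 3.972 km/s.

Δv = 3.97 km/s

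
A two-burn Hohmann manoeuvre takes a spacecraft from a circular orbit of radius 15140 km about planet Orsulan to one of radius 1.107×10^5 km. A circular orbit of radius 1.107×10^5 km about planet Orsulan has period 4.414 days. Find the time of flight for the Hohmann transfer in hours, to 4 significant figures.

t = 22.70 hours

From Kepler's third law T² = 4π²r³/μ at r = 1.107×10^5 km, T = 4.414 days = 4.414 × 86400 s = 3.813696×10^5 s: μ = 4π²r³/T² = 3.68223×10^5 km³/s².
Transfer-ellipse semi-major axis a_t = (r₁ + r₂)/2 = (15140 + 1.107×10^5)/2 = 62920 km.
By Kepler's third law the transfer-orbit period is T = 2π√(a_t³/μ), so t = T/2 = 81710 s.
Converting: 81710 s ÷ 3600 s/hour = 22.70 hours.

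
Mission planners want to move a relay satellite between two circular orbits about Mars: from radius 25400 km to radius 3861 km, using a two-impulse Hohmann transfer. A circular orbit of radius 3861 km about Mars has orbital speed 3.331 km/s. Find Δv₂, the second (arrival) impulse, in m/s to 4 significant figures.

From the circular-orbit relation v² = μ/r at r = 3861 km: μ = v²r = (3.331)² × 3861 = 42840.0 km³/s².
Transfer-ellipse semi-major axis a_t = (r₁ + r₂)/2 = (25400 + 3861)/2 = 14630.5 km.
Circular speed at r = 3861 km: v_c = √(μ/r) = 3.331 km/s.
Vis-viva on the transfer ellipse at r = 3861 km gives v_t = √[μ(2/r − 1/a_t)] = 4.389 km/s.
Δv₂ = |v_t − v_c| = |4.389 − 3.331| = 1.058 km/s.

Δv₂ = 1058 m/s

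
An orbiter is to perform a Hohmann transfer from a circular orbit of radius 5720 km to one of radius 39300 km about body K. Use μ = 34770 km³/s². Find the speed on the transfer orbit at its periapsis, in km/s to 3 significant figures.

Semi-major axis of the transfer orbit: a_t = (5720 + 39300)/2 = 22510 km.
At periapsis, r = 5720 km.
Applying v² = μ(2/r − 1/a_t): v = 3.258 km/s.

v = 3.26 km/s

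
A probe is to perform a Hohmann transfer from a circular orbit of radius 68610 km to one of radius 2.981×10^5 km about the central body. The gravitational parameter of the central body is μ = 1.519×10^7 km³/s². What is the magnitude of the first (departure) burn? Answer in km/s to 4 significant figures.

Δv₁ = 4.093 km/s

Transfer-ellipse semi-major axis a_t = (r₁ + r₂)/2 = (68610 + 2.981×10^5)/2 = 1.83355×10^5 km.
On the circular orbit at r = 68610 km, v_c = √(μ/r) = 14.879 km/s.
Vis-viva on the transfer ellipse at r = 68610 km gives v_t = √[μ(2/r − 1/a_t)] = 18.972 km/s.
Δv₁ = |v_t − v_c| = |18.972 − 14.879| = 4.093 km/s.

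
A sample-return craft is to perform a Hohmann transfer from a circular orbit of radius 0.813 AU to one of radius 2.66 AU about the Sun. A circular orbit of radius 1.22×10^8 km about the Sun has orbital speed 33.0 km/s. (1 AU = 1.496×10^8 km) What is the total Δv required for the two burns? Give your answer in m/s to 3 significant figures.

From the circular-orbit relation v² = μ/r at r = 1.22×10^8 km: μ = v²r = (33.0)² × 1.22×10^8 = 1.32858×10^11 km³/s².
In km: r₁ = 0.813 × 1.496×10^8 = 1.216248×10^8 km; r₂ = 2.66 × 1.496×10^8 = 3.97936×10^8 km.
Semi-major axis of the transfer orbit: a_t = (1.216248×10^8 + 3.97936×10^8)/2 = 2.597804×10^8 km.
At r₁ the circular-orbit speed is v₁ = √(μ/r₁) = 33.05086 km/s.
Transfer-orbit speed at r₁ (v² = μ(2/r − 1/a)): v_p = √[μ(2/r₁ − 1/a_t)] = 40.90592 km/s.
First burn Δv₁ = |v_p − v₁| = 7.8551 km/s.
At r₂, v₂ = √(μ/r₂) = 18.2720 km/s.
Transfer-orbit speed at r₂: v_a = √[μ(2/r₂ − 1/a_t)] = 12.5024 km/s.
Second burn Δv₂ = |v₂ − v_a| = 5.7696 km/s.
Total Δv = Δv₁ + Δv₂ = 13.62 km/s.

Δv = 13600 m/s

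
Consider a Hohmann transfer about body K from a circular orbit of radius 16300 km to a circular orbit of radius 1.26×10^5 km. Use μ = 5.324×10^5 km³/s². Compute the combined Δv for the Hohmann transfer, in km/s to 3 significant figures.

Semi-major axis of the transfer orbit: a_t = (16300 + 1.260×10^5)/2 = 71150 km.
At r₁ the circular-orbit speed is v₁ = √(μ/r₁) = 5.715 km/s.
On the transfer ellipse at r₁, vis-viva equation gives v_p = √[μ(2/r₁ − 1/a_t)] = 7.605 km/s.
First burn Δv₁ = |v_p − v₁| = 1.890 km/s.
Circular speed at r₂: v₂ = √(μ/r₂) = 2.056 km/s.
Transfer-orbit speed at r₂: v_a = √[μ(2/r₂ − 1/a_t)] = 0.9839 km/s.
Second burn Δv₂ = |v₂ − v_a| = 1.072 km/s.
Δv = Δv₁ + Δv₂ = 1.890 + 1.072 = 2.962 km/s.

Δv = 2.96 km/s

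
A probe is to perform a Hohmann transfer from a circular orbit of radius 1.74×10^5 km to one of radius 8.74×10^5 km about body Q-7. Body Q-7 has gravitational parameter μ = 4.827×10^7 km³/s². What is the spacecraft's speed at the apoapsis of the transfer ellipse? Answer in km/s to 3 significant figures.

v = 4.28 km/s

The Hohmann ellipse has a_t = (r₁ + r₂)/2 = 5.240×10^5 km.
The apoapsis of the transfer ellipse is at r = 8.740×10^5 km.
From the vis-viva equation, v = √[μ(2/r − 1/a_t)] = 4.282 km/s.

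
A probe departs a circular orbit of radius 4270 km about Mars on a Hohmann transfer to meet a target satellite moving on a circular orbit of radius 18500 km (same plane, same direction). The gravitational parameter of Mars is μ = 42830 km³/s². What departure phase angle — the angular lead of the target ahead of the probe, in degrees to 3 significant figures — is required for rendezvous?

The Hohmann ellipse has a_t = (r₁ + r₂)/2 = 11385 km.
The half-period of the transfer ellipse is t = π√(a_t³/μ) = 18440 s.
The target's mean motion on its circular orbit is ω₂ = √(μ/r₂³) = 8.225×10^-5 rad/s.
Angle swept by the target during transfer: ω₂·t = 1.5167 rad = 86.90°.
Arrival is 180° from departure on the ellipse, so φ = 180° − 86.90° = 93.1°.

φ = 93.1°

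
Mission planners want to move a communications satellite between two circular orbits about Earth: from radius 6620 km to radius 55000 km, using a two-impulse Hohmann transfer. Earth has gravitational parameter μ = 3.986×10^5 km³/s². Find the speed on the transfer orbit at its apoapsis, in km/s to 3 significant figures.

v = 1.25 km/s

Transfer-ellipse semi-major axis a_t = (r₁ + r₂)/2 = (6620 + 55000)/2 = 30810 km.
The apoapsis of the transfer ellipse is at r = 55000 km.
Vis-viva: v = √[μ(2/r − 1/a_t)] = √[3.986×10^5 × (2/55000 − 1/30810)] = 1.248 km/s.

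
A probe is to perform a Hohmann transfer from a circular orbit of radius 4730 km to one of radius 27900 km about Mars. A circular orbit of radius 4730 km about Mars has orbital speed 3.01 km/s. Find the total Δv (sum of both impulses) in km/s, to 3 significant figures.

From the circular-orbit relation v² = μ/r at r = 4730 km: μ = v²r = (3.01)² × 4730 = 42854.3 km³/s².
Transfer-ellipse semi-major axis a_t = (r₁ + r₂)/2 = (4730 + 27900)/2 = 16315 km.
Circular speed at r₁: v₁ = √(μ/r₁) = √(42854.3/4730) = 3.0100 km/s.
On the transfer ellipse at r₁, vis-viva gives v_p = √[μ(2/r₁ − 1/a_t)] = 3.9362 km/s.
First burn Δv₁ = |v_p − v₁| = 0.9262 km/s.
At r₂, v₂ = √(μ/r₂) = 1.23935 km/s.
Transfer-orbit speed at r₂: v_a = √[μ(2/r₂ − 1/a_t)] = 0.667317 km/s.
Second burn Δv₂ = |v₂ − v_a| = 0.5720 km/s.
Total Δv = Δv₁ + Δv₂ = 1.498 km/s.

Δv = 1.50 km/s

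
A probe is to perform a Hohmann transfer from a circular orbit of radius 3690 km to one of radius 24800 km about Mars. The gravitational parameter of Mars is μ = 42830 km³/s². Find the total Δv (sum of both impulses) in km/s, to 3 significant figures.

Δv = 1.73 km/s

Semi-major axis of the transfer orbit: a_t = (3690 + 24800)/2 = 14245 km.
At r₁ the circular-orbit speed is v₁ = √(μ/r₁) = 3.4069 km/s.
On the transfer ellipse at r₁, v² = μ(2/r − 1/a) gives v_p = √[μ(2/r₁ − 1/a_t)] = 4.4953 km/s.
First burn Δv₁ = |v_p − v₁| = 1.0884 km/s.
Circular speed at r₂: v₂ = √(μ/r₂) = 1.31416 km/s.
Transfer-orbit speed at r₂: v_a = √[μ(2/r₂ − 1/a_t)] = 0.668852 km/s.
Second burn Δv₂ = |v₂ − v_a| = 0.64531 km/s.
Total Δv = Δv₁ + Δv₂ = 1.734 km/s.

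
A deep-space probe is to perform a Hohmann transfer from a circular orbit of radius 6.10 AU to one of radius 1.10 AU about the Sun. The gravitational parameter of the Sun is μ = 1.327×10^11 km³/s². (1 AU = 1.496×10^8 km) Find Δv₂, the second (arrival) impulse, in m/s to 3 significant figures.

Δv₂ = 8570 m/s

In km: r₁ = 6.10 × 1.496×10^8 = 9.1256×10^8 km; r₂ = 1.10 × 1.496×10^8 = 1.6456×10^8 km.
Transfer-ellipse semi-major axis a_t = (r₁ + r₂)/2 = (9.1256×10^8 + 1.6456×10^8)/2 = 5.3856×10^8 km.
On the circular orbit at r = 1.6456×10^8 km, v_c = √(μ/r) = 28.397 km/s.
Vis-viva on the transfer ellipse at r = 1.6456×10^8 km gives v_t = √[μ(2/r − 1/a_t)] = 36.965 km/s.
Δv₂ = |v_t − v_c| = |36.965 − 28.397| = 8.568 km/s.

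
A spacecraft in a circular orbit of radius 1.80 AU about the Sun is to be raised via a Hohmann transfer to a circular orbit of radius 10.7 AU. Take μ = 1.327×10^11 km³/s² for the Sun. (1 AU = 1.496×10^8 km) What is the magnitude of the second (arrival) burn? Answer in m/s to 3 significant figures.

Δv₂ = 4220 m/s

In km: r₁ = 1.80 × 1.496×10^8 = 2.6928×10^8 km; r₂ = 10.7 × 1.496×10^8 = 1.60072×10^9 km.
The Hohmann ellipse has a_t = (r₁ + r₂)/2 = 9.350×10^8 km.
Circular speed at r = 1.60072×10^9 km: v_c = √(μ/r) = 9.105 km/s.
Transfer-orbit speed at the same r (vis-viva, a = a_t): v_t = √[μ(2/r − 1/a_t)] = 4.886 km/s.
Δv₂ = |v_t − v_c| = |4.886 − 9.105| = 4.219 km/s.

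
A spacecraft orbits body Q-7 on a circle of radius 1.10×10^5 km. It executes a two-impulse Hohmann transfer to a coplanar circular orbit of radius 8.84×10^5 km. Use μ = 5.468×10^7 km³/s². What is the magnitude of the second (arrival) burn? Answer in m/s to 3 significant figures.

Δv₂ = 4160 m/s

The Hohmann ellipse has a_t = (r₁ + r₂)/2 = 4.970×10^5 km.
Circular speed at r = 8.840×10^5 km: v_c = √(μ/r) = 7.865 km/s.
Transfer-orbit speed at the same r (vis-viva, a = a_t): v_t = √[μ(2/r − 1/a_t)] = 3.700 km/s.
Δv₂ = |v_t − v_c| = |3.700 − 7.865| = 4.165 km/s.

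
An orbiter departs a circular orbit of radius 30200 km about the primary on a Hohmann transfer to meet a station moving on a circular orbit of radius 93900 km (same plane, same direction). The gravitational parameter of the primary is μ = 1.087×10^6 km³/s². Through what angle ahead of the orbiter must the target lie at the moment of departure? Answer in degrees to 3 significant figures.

φ = 83.3°

Semi-major axis of the transfer orbit: a_t = (30200 + 93900)/2 = 62050 km.
The half-period of the transfer ellipse is t = π√(a_t³/μ) = 46574 s.
The target's mean motion on its circular orbit is ω₂ = √(μ/r₂³) = 3.6234×10^-5 rad/s.
Angle swept by the target during transfer: ω₂·t = 1.6876 rad = 96.69°.
The orbiter traverses 180° on the transfer ellipse, so the target must lead by 180° − 96.69° = 83.3°.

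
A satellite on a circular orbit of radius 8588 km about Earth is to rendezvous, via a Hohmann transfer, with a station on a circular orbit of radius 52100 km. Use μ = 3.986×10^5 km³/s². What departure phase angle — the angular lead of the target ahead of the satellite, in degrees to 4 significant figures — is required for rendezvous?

φ = 99.99°

The Hohmann ellipse has a_t = (r₁ + r₂)/2 = 30344 km.
The half-period of the transfer ellipse is t = π√(a_t³/μ) = 26302 s.
Target angular speed ω₂ = √(μ/r₂³) = 5.3090×10^-5 rad/s.
Angle swept by the target during transfer: ω₂·t = 1.3964 rad = 80.01°.
The satellite traverses 180° on the transfer ellipse, so the target must lead by 180° − 80.01° = 99.99°.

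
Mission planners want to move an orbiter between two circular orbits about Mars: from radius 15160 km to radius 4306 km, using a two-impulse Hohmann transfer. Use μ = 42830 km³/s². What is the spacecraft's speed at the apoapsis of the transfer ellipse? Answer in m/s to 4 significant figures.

The Hohmann ellipse has a_t = (r₁ + r₂)/2 = 9733 km.
The apoapsis of the transfer ellipse is at r = 15160 km.
From the vis-viva equation, v = √[μ(2/r − 1/a_t)] = 1.118 km/s.

v = 1118 m/s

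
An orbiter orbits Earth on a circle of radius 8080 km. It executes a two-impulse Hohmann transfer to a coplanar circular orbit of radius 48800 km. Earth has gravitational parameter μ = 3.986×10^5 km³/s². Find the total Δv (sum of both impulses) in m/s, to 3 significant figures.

Δv = 3510 m/s

Semi-major axis of the transfer orbit: a_t = (8080 + 48800)/2 = 28440 km.
Circular speed at r₁: v₁ = √(μ/r₁) = √(3.986×10^5/8080) = 7.02365 km/s.
On the transfer ellipse at r₁, v² = μ(2/r − 1/a) gives v_p = √[μ(2/r₁ − 1/a_t)] = 9.20043 km/s.
First burn Δv₁ = |v_p − v₁| = 2.1768 km/s.
Circular speed at r₂: v₂ = √(μ/r₂) = 2.85798 km/s.
Transfer-orbit speed at r₂: v_a = √[μ(2/r₂ − 1/a_t)] = 1.52335 km/s.
Second burn Δv₂ = |v₂ − v_a| = 1.3346 km/s.
Total Δv = Δv₁ + Δv₂ = 3.511 km/s.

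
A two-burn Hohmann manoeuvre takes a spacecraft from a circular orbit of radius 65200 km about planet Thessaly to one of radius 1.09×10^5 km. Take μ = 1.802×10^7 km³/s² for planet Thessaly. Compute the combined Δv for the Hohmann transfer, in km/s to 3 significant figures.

Δv = 3.71 km/s

Transfer-ellipse semi-major axis a_t = (r₁ + r₂)/2 = (65200 + 1.090×10^5)/2 = 87100 km.
Circular speed at r₁: v₁ = √(μ/r₁) = √(1.802×10^7/65200) = 16.625 km/s.
On the transfer ellipse at r₁, v² = μ(2/r − 1/a) gives v_p = √[μ(2/r₁ − 1/a_t)] = 18.598 km/s.
First burn Δv₁ = |v_p − v₁| = 1.973 km/s.
At r₂, v₂ = √(μ/r₂) = 12.8577 km/s.
Transfer-orbit speed at r₂: v_a = √[μ(2/r₂ − 1/a_t)] = 11.1245 km/s.
Second burn Δv₂ = |v₂ − v_a| = 1.733 km/s.
Δv = Δv₁ + Δv₂ = 1.973 + 1.733 = 3.706 km/s.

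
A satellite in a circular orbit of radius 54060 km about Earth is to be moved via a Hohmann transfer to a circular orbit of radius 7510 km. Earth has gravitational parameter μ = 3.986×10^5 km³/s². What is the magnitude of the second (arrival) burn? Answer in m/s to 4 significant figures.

Transfer-ellipse semi-major axis a_t = (r₁ + r₂)/2 = (54060 + 7510)/2 = 30785 km.
On the circular orbit at r = 7510 km, v_c = √(μ/r) = 7.285 km/s.
Vis-viva on the transfer ellipse at r = 7510 km gives v_t = √[μ(2/r − 1/a_t)] = 9.654 km/s.
Δv₂ = |v_t − v_c| = |9.654 − 7.285| = 2.369 km/s.

Δv₂ = 2369 m/s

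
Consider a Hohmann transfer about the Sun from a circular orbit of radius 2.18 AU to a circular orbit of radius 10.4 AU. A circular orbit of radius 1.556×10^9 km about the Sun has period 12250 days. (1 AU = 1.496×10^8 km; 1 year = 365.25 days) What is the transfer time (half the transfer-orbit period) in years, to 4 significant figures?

From Kepler's third law T² = 4π²r³/μ at r = 1.556×10^9 km, T = 12250 days = 12250 × 86400 s = 1.0584×10^9 s: μ = 4π²r³/T² = 1.32767×10^11 km³/s².
In km: r₁ = 2.18 × 1.496×10^8 = 3.26128×10^8 km; r₂ = 10.4 × 1.496×10^8 = 1.55584×10^9 km.
Semi-major axis of the transfer orbit: a_t = (3.26128×10^8 + 1.55584×10^9)/2 = 9.40984×10^8 km.
Half the transfer-orbit period gives t = π√(a_t³/μ) = 2.4887×10^8 s.
Converting: 2.4887×10^8 s ÷ 3.15576×10^7 s/year (365.25 × 86400) = 7.886 years.

t = 7.886 years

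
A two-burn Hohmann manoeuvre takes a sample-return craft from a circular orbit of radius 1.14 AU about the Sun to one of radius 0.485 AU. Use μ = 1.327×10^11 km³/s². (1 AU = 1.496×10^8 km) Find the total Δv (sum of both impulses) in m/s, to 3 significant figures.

Δv = 14200 m/s

In km: r₁ = 1.14 × 1.496×10^8 = 1.70544×10^8 km; r₂ = 0.485 × 1.496×10^8 = 7.2556×10^7 km.
Transfer-ellipse semi-major axis a_t = (r₁ + r₂)/2 = (1.70544×10^8 + 7.2556×10^7)/2 = 1.2155×10^8 km.
At r₁ the circular-orbit speed is v₁ = √(μ/r₁) = 27.894 km/s.
Transfer-orbit speed at r₁ (vis-viva equation): v_a = √[μ(2/r₁ − 1/a_t)] = 21.551 km/s.
First burn Δv₁ = |v_a − v₁| = 6.343 km/s.
At r₂, v₂ = √(μ/r₂) = 42.766 km/s.
Transfer-orbit speed at r₂: v_p = √[μ(2/r₂ − 1/a_t)] = 50.657 km/s.
Second burn Δv₂ = |v₂ − v_p| = 7.891 km/s.
Total Δv = Δv₁ + Δv₂ = 14.23 km/s.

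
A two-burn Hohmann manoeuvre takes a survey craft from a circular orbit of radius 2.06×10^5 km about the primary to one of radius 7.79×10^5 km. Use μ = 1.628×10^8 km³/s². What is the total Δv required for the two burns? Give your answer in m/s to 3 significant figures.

Δv = 12400 m/s

Transfer-ellipse semi-major axis a_t = (r₁ + r₂)/2 = (2.060×10^5 + 7.790×10^5)/2 = 4.925×10^5 km.
Circular speed at r₁: v₁ = √(μ/r₁) = √(1.628×10^8/2.060×10^5) = 28.112 km/s.
On the transfer ellipse at r₁, vis-viva equation gives v_p = √[μ(2/r₁ − 1/a_t)] = 35.356 km/s.
First burn Δv₁ = |v_p − v₁| = 7.244 km/s.
At r₂, v₂ = √(μ/r₂) = 14.4563 km/s.
Transfer-orbit speed at r₂: v_a = √[μ(2/r₂ − 1/a_t)] = 9.34951 km/s.
Second burn Δv₂ = |v₂ − v_a| = 5.107 km/s.
Total Δv = Δv₁ + Δv₂ = 12.35 km/s.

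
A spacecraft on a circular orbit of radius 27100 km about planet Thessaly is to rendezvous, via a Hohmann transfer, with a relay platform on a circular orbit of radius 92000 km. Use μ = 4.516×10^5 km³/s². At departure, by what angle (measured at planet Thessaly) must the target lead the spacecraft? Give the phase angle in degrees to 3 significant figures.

φ = 86.3°

Semi-major axis of the transfer orbit: a_t = (27100 + 92000)/2 = 59550 km.
The half-period of the transfer ellipse is t = π√(a_t³/μ) = 67940 s.
The target's mean motion on its circular orbit is ω₂ = √(μ/r₂³) = 2.408×10^-5 rad/s.
Angle swept by the target during transfer: ω₂·t = 1.636 rad = 93.74°.
Arrival is 180° from departure on the ellipse, so φ = 180° − 93.74° = 86.3°.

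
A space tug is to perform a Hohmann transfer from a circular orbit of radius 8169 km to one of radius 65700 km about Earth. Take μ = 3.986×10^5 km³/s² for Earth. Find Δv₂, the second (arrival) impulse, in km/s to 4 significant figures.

Transfer-ellipse semi-major axis a_t = (r₁ + r₂)/2 = (8169 + 65700)/2 = 36934.5 km.
Circular speed at r = 65700 km: v_c = √(μ/r) = 2.463 km/s.
Vis-viva on the transfer ellipse at r = 65700 km gives v_t = √[μ(2/r − 1/a_t)] = 1.158 km/s.
Δv₂ = |v_t − v_c| = |1.158 − 2.463| = 1.305 km/s.

Δv₂ = 1.305 km/s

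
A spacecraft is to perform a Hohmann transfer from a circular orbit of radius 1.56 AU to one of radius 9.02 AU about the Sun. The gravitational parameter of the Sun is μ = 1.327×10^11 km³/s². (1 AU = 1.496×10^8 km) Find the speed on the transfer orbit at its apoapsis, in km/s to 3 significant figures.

In km: r₁ = 1.56 × 1.496×10^8 = 2.33376×10^8 km; r₂ = 9.02 × 1.496×10^8 = 1.349392×10^9 km.
Semi-major axis of the transfer orbit: a_t = (2.33376×10^8 + 1.349392×10^9)/2 = 7.91384×10^8 km.
The apoapsis of the transfer ellipse is at r = 1.349392×10^9 km.
Applying v² = μ(2/r − 1/a_t): v = 5.385 km/s.

v = 5.39 km/s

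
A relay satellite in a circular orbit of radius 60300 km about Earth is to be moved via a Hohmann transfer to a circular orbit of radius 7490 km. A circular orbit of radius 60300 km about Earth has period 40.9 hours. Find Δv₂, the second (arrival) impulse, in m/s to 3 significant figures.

Δv₂ = 2440 m/s

From Kepler's third law T² = 4π²r³/μ at r = 60300 km, T = 40.9 hours = 40.9 × 3600 s = 1.4724×10^5 s: μ = 4π²r³/T² = 3.99264×10^5 km³/s².
The Hohmann ellipse has a_t = (r₁ + r₂)/2 = 33895 km.
On the circular orbit at r = 7490 km, v_c = √(μ/r) = 7.301 km/s.
Transfer-orbit speed at the same r (vis-viva, a = a_t): v_t = √[μ(2/r − 1/a_t)] = 9.738 km/s.
Δv₂ = |v_t − v_c| = |9.738 − 7.301| = 2.437 km/s.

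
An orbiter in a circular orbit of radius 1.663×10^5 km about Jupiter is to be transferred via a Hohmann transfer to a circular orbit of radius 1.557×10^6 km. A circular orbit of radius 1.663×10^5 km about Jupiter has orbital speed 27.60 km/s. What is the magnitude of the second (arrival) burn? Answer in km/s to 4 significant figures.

Δv₂ = 5.057 km/s

From the circular-orbit relation v² = μ/r at r = 1.663×10^5 km: μ = v²r = (27.60)² × 1.663×10^5 = 1.26681×10^8 km³/s².
Semi-major axis of the transfer orbit: a_t = (1.663×10^5 + 1.557×10^6)/2 = 8.6165×10^5 km.
On the circular orbit at r = 1.557×10^6 km, v_c = √(μ/r) = 9.020 km/s.
Vis-viva on the transfer ellipse at r = 1.557×10^6 km gives v_t = √[μ(2/r − 1/a_t)] = 3.963 km/s.
Δv₂ = |v_t − v_c| = |3.963 − 9.020| = 5.057 km/s.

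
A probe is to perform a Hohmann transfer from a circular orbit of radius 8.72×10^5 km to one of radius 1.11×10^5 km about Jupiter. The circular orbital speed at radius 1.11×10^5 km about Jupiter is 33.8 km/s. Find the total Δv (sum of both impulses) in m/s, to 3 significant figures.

Δv = 17500 m/s

From the circular-orbit relation v² = μ/r at r = 1.11×10^5 km: μ = v²r = (33.8)² × 1.11×10^5 = 1.26811×10^8 km³/s².
Semi-major axis of the transfer orbit: a_t = (8.720×10^5 + 1.110×10^5)/2 = 4.915×10^5 km.
Circular speed at r₁: v₁ = √(μ/r₁) = √(1.26811×10^8/8.720×10^5) = 12.059 km/s.
On the transfer ellipse at r₁, v² = μ(2/r − 1/a) gives v_a = √[μ(2/r₁ − 1/a_t)] = 5.7309 km/s.
First burn Δv₁ = |v_a − v₁| = 6.328 km/s.
Circular speed at r₂: v₂ = √(μ/r₂) = 33.80 km/s.
Transfer-orbit speed at r₂: v_p = √[μ(2/r₂ − 1/a_t)] = 45.02 km/s.
Second burn Δv₂ = |v₂ − v_p| = 11.22 km/s.
Total Δv = Δv₁ + Δv₂ = 17.55 km/s.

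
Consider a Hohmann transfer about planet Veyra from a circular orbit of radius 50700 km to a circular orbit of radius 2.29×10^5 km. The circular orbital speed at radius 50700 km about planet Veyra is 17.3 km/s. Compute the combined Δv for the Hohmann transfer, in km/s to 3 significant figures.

From the circular-orbit relation v² = μ/r at r = 50700 km: μ = v²r = (17.3)² × 50700 = 1.51740×10^7 km³/s².
Transfer-ellipse semi-major axis a_t = (r₁ + r₂)/2 = (50700 + 2.290×10^5)/2 = 1.3985×10^5 km.
At r₁ the circular-orbit speed is v₁ = √(μ/r₁) = 17.300 km/s.
Transfer-orbit speed at r₁ (v² = μ(2/r − 1/a)): v_p = √[μ(2/r₁ − 1/a_t)] = 22.138 km/s.
First burn Δv₁ = |v_p − v₁| = 4.838 km/s.
At r₂, v₂ = √(μ/r₂) = 8.140 km/s.
Transfer-orbit speed at r₂: v_a = √[μ(2/r₂ − 1/a_t)] = 4.901 km/s.
Second burn Δv₂ = |v₂ − v_a| = 3.239 km/s.
Total Δv = Δv₁ + Δv₂ = 8.077 km/s.

Δv = 8.08 km/s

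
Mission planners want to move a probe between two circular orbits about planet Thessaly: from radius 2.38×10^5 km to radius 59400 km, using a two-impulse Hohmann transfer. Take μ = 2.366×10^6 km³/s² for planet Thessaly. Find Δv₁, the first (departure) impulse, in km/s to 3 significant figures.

Δv₁ = 1.16 km/s

Semi-major axis of the transfer orbit: a_t = (2.380×10^5 + 59400)/2 = 1.487×10^5 km.
Circular speed at r = 2.380×10^5 km: v_c = √(μ/r) = 3.153 km/s.
Vis-viva on the transfer ellipse at r = 2.380×10^5 km gives v_t = √[μ(2/r − 1/a_t)] = 1.993 km/s.
Δv₁ = |v_t − v_c| = |1.993 − 3.153| = 1.160 km/s.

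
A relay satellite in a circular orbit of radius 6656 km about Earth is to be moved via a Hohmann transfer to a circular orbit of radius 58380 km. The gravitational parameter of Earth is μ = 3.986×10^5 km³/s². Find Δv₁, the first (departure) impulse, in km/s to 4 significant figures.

Δv₁ = 2.630 km/s

The Hohmann ellipse has a_t = (r₁ + r₂)/2 = 32518 km.
Circular speed at r = 6656 km: v_c = √(μ/r) = 7.7386 km/s.
Transfer-orbit speed at the same r (vis-viva, a = a_t): v_t = √[μ(2/r − 1/a_t)] = 10.369 km/s.
Δv₁ = |v_t − v_c| = |10.369 − 7.7386| = 2.630 km/s.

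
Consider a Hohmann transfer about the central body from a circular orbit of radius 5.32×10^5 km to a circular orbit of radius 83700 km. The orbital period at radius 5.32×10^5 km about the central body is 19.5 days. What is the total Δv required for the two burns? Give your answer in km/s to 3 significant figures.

From Kepler's third law T² = 4π²r³/μ at r = 5.32×10^5 km, T = 19.5 days = 19.5 × 86400 s = 1.6848×10^6 s: μ = 4π²r³/T² = 2.09410×10^6 km³/s².
Semi-major axis of the transfer orbit: a_t = (5.320×10^5 + 83700)/2 = 3.0785×10^5 km.
Circular speed at r₁: v₁ = √(μ/r₁) = √(2.09410×10^6/5.320×10^5) = 1.984007 km/s.
Transfer-orbit speed at r₁ (vis-viva): v_a = √[μ(2/r₁ − 1/a_t)] = 1.034514 km/s.
First burn Δv₁ = |v_a − v₁| = 0.94949 km/s.
Circular speed at r₂: v₂ = √(μ/r₂) = 5.0019 km/s.
Transfer-orbit speed at r₂: v_p = √[μ(2/r₂ − 1/a_t)] = 6.5754 km/s.
Second burn Δv₂ = |v₂ − v_p| = 1.5735 km/s.
Total Δv = Δv₁ + Δv₂ = 2.523 km/s.

Δv = 2.52 km/s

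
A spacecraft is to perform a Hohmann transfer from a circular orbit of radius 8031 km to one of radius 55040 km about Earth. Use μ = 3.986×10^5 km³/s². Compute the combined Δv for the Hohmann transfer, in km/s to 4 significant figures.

The Hohmann ellipse has a_t = (r₁ + r₂)/2 = 31535.5 km.
Circular speed at r₁: v₁ = √(μ/r₁) = √(3.986×10^5/8031) = 7.045 km/s.
On the transfer ellipse at r₁, vis-viva equation gives v_p = √[μ(2/r₁ − 1/a_t)] = 9.307 km/s.
First burn Δv₁ = |v_p − v₁| = 2.262 km/s.
At r₂, v₂ = √(μ/r₂) = 2.691 km/s.
Transfer-orbit speed at r₂: v_a = √[μ(2/r₂ − 1/a_t)] = 1.358 km/s.
Second burn Δv₂ = |v₂ − v_a| = 1.333 km/s.
Δv = Δv₁ + Δv₂ = 2.262 + 1.333 = 3.595 km/s.

Δv = 3.595 km/s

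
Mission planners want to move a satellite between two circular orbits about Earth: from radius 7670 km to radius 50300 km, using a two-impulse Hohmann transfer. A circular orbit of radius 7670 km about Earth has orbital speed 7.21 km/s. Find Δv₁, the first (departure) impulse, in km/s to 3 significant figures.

From the circular-orbit relation v² = μ/r at r = 7670 km: μ = v²r = (7.21)² × 7670 = 3.98718×10^5 km³/s².
Semi-major axis of the transfer orbit: a_t = (7670 + 50300)/2 = 28985 km.
On the circular orbit at r = 7670 km, v_c = √(μ/r) = 7.210 km/s.
Vis-viva on the transfer ellipse at r = 7670 km gives v_t = √[μ(2/r − 1/a_t)] = 9.498 km/s.
Δv₁ = |v_t − v_c| = |9.498 − 7.210| = 2.288 km/s.

Δv₁ = 2.29 km/s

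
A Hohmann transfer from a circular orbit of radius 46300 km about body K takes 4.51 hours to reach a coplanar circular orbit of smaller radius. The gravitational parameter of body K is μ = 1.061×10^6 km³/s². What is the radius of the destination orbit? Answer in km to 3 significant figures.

Transfer time t = 4.51 hours = 16236 s, and t = π√(a_t³/μ).
So a_t = (μ t²/π²)^(1/3) = (1.061×10^6 × (16236)² / π²)^(1/3) = 30488 km.
Since a_t = (r₁ + r₂)/2, r₂ = 2a_t − r₁ = 2×30488 − 46300 = 14676 km.

r₂ = 14700 km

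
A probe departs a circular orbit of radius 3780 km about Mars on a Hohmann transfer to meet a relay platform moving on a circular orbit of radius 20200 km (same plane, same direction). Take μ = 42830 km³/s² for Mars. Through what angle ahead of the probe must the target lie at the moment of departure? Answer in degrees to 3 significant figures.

Transfer-ellipse semi-major axis a_t = (r₁ + r₂)/2 = (3780 + 20200)/2 = 11990 km.
The half-period of the transfer ellipse is t = π√(a_t³/μ) = 19930 s.
The target's mean motion on its circular orbit is ω₂ = √(μ/r₂³) = 7.2085×10^-5 rad/s.
Angle swept by the target during transfer: ω₂·t = 1.43665 rad = 82.31°.
Arrival is 180° from departure on the ellipse, so φ = 180° − 82.31° = 97.7°.

φ = 97.7°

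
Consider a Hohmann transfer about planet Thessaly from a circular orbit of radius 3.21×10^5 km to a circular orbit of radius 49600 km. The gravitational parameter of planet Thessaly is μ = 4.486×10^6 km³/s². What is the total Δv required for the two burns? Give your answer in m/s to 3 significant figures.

Δv = 4810 m/s

The Hohmann ellipse has a_t = (r₁ + r₂)/2 = 1.853×10^5 km.
Circular speed at r₁: v₁ = √(μ/r₁) = √(4.486×10^6/3.210×10^5) = 3.738 km/s.
Transfer-orbit speed at r₁ (vis-viva equation): v_a = √[μ(2/r₁ − 1/a_t)] = 1.934 km/s.
First burn Δv₁ = |v_a − v₁| = 1.804 km/s.
At r₂, v₂ = √(μ/r₂) = 9.5102 km/s.
Transfer-orbit speed at r₂: v_p = √[μ(2/r₂ − 1/a_t)] = 12.517 km/s.
Second burn Δv₂ = |v₂ − v_p| = 3.007 km/s.
Total Δv = Δv₁ + Δv₂ = 4.811 km/s.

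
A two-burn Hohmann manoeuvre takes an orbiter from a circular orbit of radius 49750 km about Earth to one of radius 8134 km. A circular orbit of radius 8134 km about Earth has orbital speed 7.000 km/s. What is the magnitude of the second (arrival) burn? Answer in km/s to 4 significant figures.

Δv₂ = 2.178 km/s

From the circular-orbit relation v² = μ/r at r = 8134 km: μ = v²r = (7.000)² × 8134 = 3.98566×10^5 km³/s².
Semi-major axis of the transfer orbit: a_t = (49750 + 8134)/2 = 28942 km.
Circular speed at r = 8134 km: v_c = √(μ/r) = 7.000 km/s.
Transfer-orbit speed at the same r (vis-viva, a = a_t): v_t = √[μ(2/r − 1/a_t)] = 9.178 km/s.
Δv₂ = |v_t − v_c| = |9.178 − 7.000| = 2.178 km/s.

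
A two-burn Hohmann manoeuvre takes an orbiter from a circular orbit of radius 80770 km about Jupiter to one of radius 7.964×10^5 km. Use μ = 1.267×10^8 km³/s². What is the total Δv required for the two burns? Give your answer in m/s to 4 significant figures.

Δv = 20960 m/s

The Hohmann ellipse has a_t = (r₁ + r₂)/2 = 4.38585×10^5 km.
At r₁ the circular-orbit speed is v₁ = √(μ/r₁) = 39.61 km/s.
Transfer-orbit speed at r₁ (v² = μ(2/r − 1/a)): v_p = √[μ(2/r₁ − 1/a_t)] = 53.37 km/s.
First burn Δv₁ = |v_p − v₁| = 13.76 km/s.
At r₂, v₂ = √(μ/r₂) = 12.613 km/s.
Transfer-orbit speed at r₂: v_a = √[μ(2/r₂ − 1/a_t)] = 5.4128 km/s.
Second burn Δv₂ = |v₂ − v_a| = 7.200 km/s.
Δv = Δv₁ + Δv₂ = 13.76 + 7.200 = 20.96 km/s.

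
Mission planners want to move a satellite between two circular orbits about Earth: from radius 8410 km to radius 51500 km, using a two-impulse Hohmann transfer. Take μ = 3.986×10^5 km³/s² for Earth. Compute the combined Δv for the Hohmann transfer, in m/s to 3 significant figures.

Semi-major axis of the transfer orbit: a_t = (8410 + 51500)/2 = 29955 km.
Circular speed at r₁: v₁ = √(μ/r₁) = √(3.986×10^5/8410) = 6.8845 km/s.
Transfer-orbit speed at r₁ (v² = μ(2/r − 1/a)): v_p = √[μ(2/r₁ − 1/a_t)] = 9.0269 km/s.
First burn Δv₁ = |v_p − v₁| = 2.142 km/s.
Circular speed at r₂: v₂ = √(μ/r₂) = 2.782 km/s.
Transfer-orbit speed at r₂: v_a = √[μ(2/r₂ − 1/a_t)] = 1.474 km/s.
Second burn Δv₂ = |v₂ − v_a| = 1.308 km/s.
Total Δv = Δv₁ + Δv₂ = 3.450 km/s.

Δv = 3450 m/s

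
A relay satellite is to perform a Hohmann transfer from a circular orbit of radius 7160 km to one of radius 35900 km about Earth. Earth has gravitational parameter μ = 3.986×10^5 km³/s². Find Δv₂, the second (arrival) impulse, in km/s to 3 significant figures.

Semi-major axis of the transfer orbit: a_t = (7160 + 35900)/2 = 21530 km.
On the circular orbit at r = 35900 km, v_c = √(μ/r) = 3.33213 km/s.
Transfer-orbit speed at the same r (vis-viva, a = a_t): v_t = √[μ(2/r − 1/a_t)] = 1.92157 km/s.
Δv₂ = |v_t − v_c| = |1.92157 − 3.33213| = 1.411 km/s.

Δv₂ = 1.41 km/s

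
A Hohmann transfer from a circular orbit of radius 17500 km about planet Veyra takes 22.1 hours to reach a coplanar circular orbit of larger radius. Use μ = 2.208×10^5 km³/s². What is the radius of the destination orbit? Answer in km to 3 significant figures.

r₂ = 86700 km

Transfer time t = 22.1 hours = 79560 s, and t = π√(a_t³/μ).
So a_t = (μ t²/π²)^(1/3) = (2.208×10^5 × (79560)² / π²)^(1/3) = 52123 km.
Since a_t = (r₁ + r₂)/2, r₂ = 2a_t − r₁ = 2×52123 − 17500 = 86746 km.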